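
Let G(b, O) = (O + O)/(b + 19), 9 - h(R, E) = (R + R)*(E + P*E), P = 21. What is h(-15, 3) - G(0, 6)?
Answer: 37779/19 ≈ 1988.4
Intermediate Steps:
h(R, E) = 9 - 44*E*R (h(R, E) = 9 - (R + R)*(E + 21*E) = 9 - 2*R*22*E = 9 - 44*E*R)
G(b, O) = 2*O/(19 + b) (G(b, O) = (2*O)/(19 + b) = 2*O/(19 + b))
h(-15, 3) - G(0, 6) = (9 - 44*3*(-15)) - 2*6/(19 + 0) = (9 + 1980) - 2*6/19 = 1989 - 2*6/19 = 1989 - 1*12/19 = 1989 - 12/19 = 37779/19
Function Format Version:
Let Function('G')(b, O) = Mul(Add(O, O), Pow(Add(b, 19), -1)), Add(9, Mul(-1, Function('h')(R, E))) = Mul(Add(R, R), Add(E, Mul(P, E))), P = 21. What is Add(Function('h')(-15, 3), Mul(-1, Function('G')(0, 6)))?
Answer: Rational(37779, 19) ≈ 1988.4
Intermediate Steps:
Function('h')(R, E) = Add(9, Mul(-44, E, R)) (Function('h')(R, E) = Add(9, Mul(-1, Mul(Add(R, R), Add(E, Mul(21, E))))) = Add(9, Mul(-1, Mul(Mul(2, R), Mul(22, E)))) = Add(9, Mul(-1, Mul(44, E, R))) = Add(9, Mul(-44, E, R)))
Function('G')(b, O) = Mul(2, O, Pow(Add(19, b), -1)) (Function('G')(b, O) = Mul(Mul(2, O), Pow(Add(19, b), -1)) = Mul(2, O, Pow(Add(19, b), -1)))
Add(Function('h')(-15, 3), Mul(-1, Function('G')(0, 6))) = Add(Add(9, Mul(-44, 3, -15)), Mul(-1, Mul(2, 6, Pow(Add(19, 0), -1)))) = Add(Add(9, 1980), Mul(-1, Mul(2, 6, Pow(19, -1)))) = Add(1989, Mul(-1, Mul(2, 6, Rational(1, 19)))) = Add(1989, Mul(-1, Rational(12, 19))) = Add(1989, Rational(-12, 19)) = Rational(37779, 19)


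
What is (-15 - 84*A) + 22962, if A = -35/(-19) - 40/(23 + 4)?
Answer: 3918757/171 ≈ 22917.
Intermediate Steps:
A = 185/513 (A = -35*(-1/19) - 40/27 = 35/19 - 40*1/27 = 35/19 - 40/27 = 185/513 ≈ 0.36062)
(-15 - 84*A) + 22962 = (-15 - 84*185/513) + 22962 = (-15 - 5180/171) + 22962 = -7745/171 + 22962 = 3918757/171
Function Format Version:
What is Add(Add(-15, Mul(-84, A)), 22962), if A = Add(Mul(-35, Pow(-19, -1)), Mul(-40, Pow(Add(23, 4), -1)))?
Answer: Rational(3918757, 171) ≈ 22917.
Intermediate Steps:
A = Rational(185, 513) (A = Add(Mul(-35, Rational(-1, 19)), Mul(-40, Pow(27, -1))) = Add(Rational(35, 19), Mul(-40, Rational(1, 27))) = Add(Rational(35, 19), Rational(-40, 27)) = Rational(185, 513) ≈ 0.36062)
Add(Add(-15, Mul(-84, A)), 22962) = Add(Add(-15, Mul(-84, Rational(185, 513))), 22962) = Add(Add(-15, Rational(-5180, 171)), 22962) = Add(Rational(-7745, 171), 22962) = Rational(3918757, 171)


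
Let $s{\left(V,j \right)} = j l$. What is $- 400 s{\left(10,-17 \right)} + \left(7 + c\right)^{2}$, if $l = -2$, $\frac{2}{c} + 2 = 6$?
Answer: $- \frac{54175}{4} \approx -13544.0$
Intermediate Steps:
$c = \frac{1}{2}$ ($c = \frac{2}{-2 + 6} = \frac{2}{4} = 2 \cdot \frac{1}{4} = \frac{1}{2} \approx 0.5$)
$s{\left(V,j \right)} = - 2 j$ ($s{\left(V,j \right)} = j \left(-2\right) = - 2 j$)
$- 400 s{\left(10,-17 \right)} + \left(7 + c\right)^{2} = - 400 \left(\left(-2\right) \left(-17\right)\right) + \left(7 + \frac{1}{2}\right)^{2} = \left(-400\right) 34 + \left(\frac{15}{2}\right)^{2} = -13600 + \frac{225}{4} = - \frac{54175}{4}$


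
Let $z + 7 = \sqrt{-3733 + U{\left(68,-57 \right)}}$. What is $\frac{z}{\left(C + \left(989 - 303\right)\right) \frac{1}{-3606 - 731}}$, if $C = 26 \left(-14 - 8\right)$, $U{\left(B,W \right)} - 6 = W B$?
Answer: $\frac{30359}{114} - \frac{4337 i \sqrt{7603}}{114} \approx 266.31 - 3317.2 i$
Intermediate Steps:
$U{\left(B,W \right)} = 6 + B W$ ($U{\left(B,W \right)} = 6 + W B = 6 + B W$)
$z = -7 + i \sqrt{7603}$ ($z = -7 + \sqrt{-3733 + \left(6 + 68 \left(-57\right)\right)} = -7 + \sqrt{-3733 + \left(6 - 3876\right)} = -7 + \sqrt{-3733 - 3870} = -7 + \sqrt{-7603} = -7 + i \sqrt{7603} \approx -7.0 + 87.195 i$)
$C = -572$ ($C = 26 \left(-22\right) = -572$)
$\frac{z}{\left(C + \left(989 - 303\right)\right) \frac{1}{-3606 - 731}} = \frac{-7 + i \sqrt{7603}}{\left(-572 + \left(989 - 303\right)\right) \frac{1}{-3606 - 731}} = \frac{-7 + i \sqrt{7603}}{\left(-572 + 686\right) \frac{1}{-4337}} = \frac{-7 + i \sqrt{7603}}{114 \left(- \frac{1}{4337}\right)} = \frac{-7 + i \sqrt{7603}}{- \frac{114}{4337}} = \left(-7 + i \sqrt{7603}\right) \left(- \frac{4337}{114}\right) = \frac{30359}{114} - \frac{4337 i \sqrt{7603}}{114}$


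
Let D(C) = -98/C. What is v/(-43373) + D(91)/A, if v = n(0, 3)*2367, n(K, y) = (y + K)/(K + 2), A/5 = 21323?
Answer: -9843164939/120229522270 ≈ -0.081870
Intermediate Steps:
A = 106615 (A = 5*21323 = 106615)
n(K, y) = (K + y)/(2 + K)
v = 7101/2 (v = ((0 + 3)/(2 + 0))*2367 = (3/2)*2367 = 7101/2 ≈ 3550.5)
v/(-43373) + D(91)/A = (7101/2)/(-43373) - 98/91/106615 = (7101/2)*(-1/43373) - 98*1/91*(1/106615) = -7101/86746 - 14/13*1/106615 = -7101/86746 - 14/1385995 = -9843164939/120229522270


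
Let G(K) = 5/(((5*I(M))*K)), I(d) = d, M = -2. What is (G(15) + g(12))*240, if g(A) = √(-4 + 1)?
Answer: -8 + 240*I*√3 ≈ -8.0 + 415.69*I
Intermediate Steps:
g(A) = I*√3 (g(A) = √(-3) = I*√3)
G(K) = -1/(2*K) (G(K) = 5/(((5*(-2))*K)) = 5/((-10*K)) = 5*(-1/(10*K)) = -1/(2*K))
(G(15) + g(12))*240 = (-½/15 + I*√3)*240 = (-½*1/15 + I*√3)*240 = (-1/30 + I*√3)*240 = -8 + 240*I*√3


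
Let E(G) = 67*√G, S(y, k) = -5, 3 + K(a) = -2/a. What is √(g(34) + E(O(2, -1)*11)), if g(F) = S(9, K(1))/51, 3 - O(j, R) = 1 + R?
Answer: √(-255 + 174267*√33)/51 ≈ 19.616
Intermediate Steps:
K(a) = -3 - 2/a
O(j, R) = 2 - R (O(j, R) = 3 - (1 + R) = 3 + (-1 - R) = 2 - R)
g(F) = -5/51
√(g(34) + E(O(2, -1)*11)) = √(-5/51 + 67*√((2 - 1*(-1))*11)) = √(-5/51 + 67*√((2 + 1)*11)) = √(-5/51 + 67*√(3*11)) = √(-5/51 + 67*√33)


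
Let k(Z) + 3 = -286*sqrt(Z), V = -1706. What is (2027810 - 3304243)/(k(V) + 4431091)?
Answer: -706998368638/2454335050965 - 182529919*I*sqrt(1706)/9817340203860 ≈ -0.28806 - 0.00076794*I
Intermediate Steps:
k(Z) = -3 - 286*sqrt(Z)
(2027810 - 3304243)/(k(V) + 4431091) = (2027810 - 3304243)/((-3 - 286*I*sqrt(1706)) + 4431091) = -1276433/((-3 - 286*I*sqrt(1706)) + 4431091) = -1276433/(4431088 - 286*I*sqrt(1706))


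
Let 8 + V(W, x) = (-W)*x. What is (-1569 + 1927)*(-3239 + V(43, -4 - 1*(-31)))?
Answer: -1578064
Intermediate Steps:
V(W, x) = -8 - W*x (V(W, x) = -8 + (-W)*x = -8 - W*x)
(-1569 + 1927)*(-3239 + V(43, -4 - 1*(-31))) = (-1569 + 1927)*(-3239 + (-8 - 1*43*(-4 - 1*(-31)))) = 358*(-3239 + (-8 - 1*43*(-4 + 31))) = 358*(-3239 + (-8 - 1*43*27)) = 358*(-3239 + (-8 - 1161)) = 358*(-3239 - 1169) = 358*(-4408) = -1578064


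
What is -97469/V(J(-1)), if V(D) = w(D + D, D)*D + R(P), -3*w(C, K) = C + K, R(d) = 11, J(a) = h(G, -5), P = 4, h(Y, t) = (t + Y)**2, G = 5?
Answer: -97469/11 ≈ -8860.8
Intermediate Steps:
h(Y, t) = (Y + t)**2
J(a) = 0 (J(a) = (5 - 5)**2 = 0**2 = 0)
w(C, K) = -C/3 - K/3 (w(C, K) = -(C + K)/3 = -C/3 - K/3)
V(D) = 11 - D**2 (V(D) = (-(D + D)/3 - D/3)*D + 11 = (-2*D/3 - D/3)*D + 11 = (-D)*D + 11 = -D**2 + 11 = 11 - D**2)
-97469/V(J(-1)) = -97469/(11 - 1*0**2) = -97469/(11 - 1*0) = -97469/(11 + 0) = -97469/11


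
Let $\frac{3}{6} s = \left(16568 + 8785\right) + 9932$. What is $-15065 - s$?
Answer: $-85635$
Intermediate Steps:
$s = 70570$ ($s = 2 \left(\left(16568 + 8785\right) + 9932\right) = 2 \left(25353 + 9932\right) = 2 \cdot 35285 = 70570$)
$-15065 - s = -15065 - 70570 = -85635$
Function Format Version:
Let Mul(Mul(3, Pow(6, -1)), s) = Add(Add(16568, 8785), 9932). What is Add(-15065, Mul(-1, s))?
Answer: -85635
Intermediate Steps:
s = 70570 (s = Mul(2, Add(Add(16568, 8785), 9932)) = Mul(2, Add(25353, 9932)) = Mul(2, 35285) = 70570)
Add(-15065, Mul(-1, s)) = Add(-15065, Mul(-1, 70570)) = Add(-15065, -70570) = -85635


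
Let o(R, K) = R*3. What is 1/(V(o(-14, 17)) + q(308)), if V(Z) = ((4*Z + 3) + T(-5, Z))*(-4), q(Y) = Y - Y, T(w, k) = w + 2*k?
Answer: 1/1016 ≈ 0.00098425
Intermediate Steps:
o(R, K) = 3*R
q(Y) = 0
V(Z) = 8 - 24*Z (V(Z) = ((4*Z + 3) + (-5 + 2*Z))*(-4) = ((3 + 4*Z) + (-5 + 2*Z))*(-4) = (-2 + 6*Z)*(-4) = 8 - 24*Z)
1/(V(o(-14, 17)) + q(308)) = 1/((8 - 72*(-14)) + 0) = 1/((8 - 24*(-42)) + 0) = 1/((8 + 1008) + 0) = 1/(1016 + 0) = 1/1016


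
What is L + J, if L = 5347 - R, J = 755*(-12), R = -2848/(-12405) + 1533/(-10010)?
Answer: -13173363979/3547830 ≈ -3713.1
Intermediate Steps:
R = 271189/3547830 (R = -2848*(-1/12405) + 1533*(-1/10010) = 2848/12405 - 219/1430 = 271189/3547830 ≈ 0.076438)
J = -9060
L = 18969975821/3547830 (L = 5347 - 1*271189/3547830 = 5347 - 271189/3547830 = 18969975821/3547830 ≈ 5346.9)
L + J = 18969975821/3547830 - 9060 = -13173363979/3547830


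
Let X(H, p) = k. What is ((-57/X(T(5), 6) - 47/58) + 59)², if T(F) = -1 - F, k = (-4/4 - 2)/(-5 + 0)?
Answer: 4558225/3364 ≈ 1355.0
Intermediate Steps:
k = ⅗ (k = (-4*¼ - 2)/(-5) = (-1 - 2)*(-⅕) = -3*(-⅕) = ⅗ ≈ 0.60000)
X(H, p) = ⅗
((-57/X(T(5), 6) - 47/58) + 59)² = ((-57/⅗ - 47/58) + 59)² = ((-57*5/3 - 47*1/58) + 59)² = ((-95 - 47/58) + 59)² = (-5557/58 + 59)² = (-2135/58)² = 4558225/3364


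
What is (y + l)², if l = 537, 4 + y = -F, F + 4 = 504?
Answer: 1089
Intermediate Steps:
F = 500 (F = -4 + 504 = 500)
y = -504 (y = -4 - 1*500 = -4 - 500 = -504)
(y + l)² = (-504 + 537)² = 33² = 1089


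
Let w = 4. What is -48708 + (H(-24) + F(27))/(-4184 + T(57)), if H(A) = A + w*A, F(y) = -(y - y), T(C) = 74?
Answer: -6672992/137 ≈ -48708.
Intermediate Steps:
F(y) = 0 (F(y) = -1*0 = 0)
H(A) = 5*A (H(A) = A + 4*A = 5*A)
-48708 + (H(-24) + F(27))/(-4184 + T(57)) = -48708 + (5*(-24) + 0)/(-4184 + 74) = -48708 + (-120 + 0)/(-4110) = -48708 - 120*(-1/4110) = -48708 + 4/137 = -6672992/137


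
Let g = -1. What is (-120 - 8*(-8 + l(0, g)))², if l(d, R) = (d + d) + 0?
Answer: 3136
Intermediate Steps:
l(d, R) = 2*d (l(d, R) = 2*d + 0 = 2*d)
(-120 - 8*(-8 + l(0, g)))² = (-120 - 8*(-8 + 2*0))² = (-120 - 8*(-8 + 0))² = (-120 - 8*(-8))² = (-120 - 1*(-64))² = (-120 + 64)² = (-56)² = 3136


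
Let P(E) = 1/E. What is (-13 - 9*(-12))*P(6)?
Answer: 95/6 ≈ 15.833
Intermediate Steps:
(-13 - 9*(-12))*P(6) = (-13 - 9*(-12))/6 = (-13 + 108)*(1/6) = 95*(1/6) = 95/6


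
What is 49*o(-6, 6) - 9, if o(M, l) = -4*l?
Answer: -1185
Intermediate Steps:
49*o(-6, 6) - 9 = 49*(-4*6) - 9 = 49*(-24) - 9 = -1176 - 9 = -1185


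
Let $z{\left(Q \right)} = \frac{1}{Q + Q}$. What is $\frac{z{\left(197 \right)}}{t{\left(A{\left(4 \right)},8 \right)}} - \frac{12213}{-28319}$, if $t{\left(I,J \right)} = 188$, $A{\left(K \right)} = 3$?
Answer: $\frac{904669655}{2097644968} \approx 0.43128$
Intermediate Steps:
$z{\left(Q \right)} = \frac{1}{2 Q}$
$\frac{z{\left(197 \right)}}{t{\left(A{\left(4 \right)},8 \right)}} - \frac{12213}{-28319} = \frac{\frac{1}{2} \cdot \frac{1}{197}}{188} - \frac{12213}{-28319} = \frac{1}{2} \cdot \frac{1}{197} \cdot \frac{1}{188} - - \frac{12213}{28319} = \frac{1}{394} \cdot \frac{1}{188} + \frac{12213}{28319} = \frac{1}{74072} + \frac{12213}{28319} = \frac{904669655}{2097644968}$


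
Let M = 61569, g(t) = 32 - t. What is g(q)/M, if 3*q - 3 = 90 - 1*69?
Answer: 8/20523 ≈ 0.00038981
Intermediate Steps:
q = 8 (q = 1 + (90 - 1*69)/3 = 1 + (90 - 69)/3 = 1 + (⅓)*21 = 1 + 7 = 8)
g(q)/M = (32 - 1*8)/61569 = (32 - 8)*(1/61569) = 24*(1/61569) = 8/20523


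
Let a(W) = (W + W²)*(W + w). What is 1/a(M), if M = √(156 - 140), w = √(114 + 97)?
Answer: -1/975 + √211/3900 ≈ 0.0026989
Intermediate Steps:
w = √211 ≈ 14.526
M = 4 (M = √16 = 4)
a(W) = (W + √211)*(W + W²) (a(W) = (W + W²)*(W + √211) = (W + √211)*(W + W²))
1/a(M) = 1/(4*(4 + √211 + 4² + 4*√211)) = 1/(4*(4 + √211 + 16 + 4*√211)) = 1/(4*(20 + 5*√211)) = 1/(80 + 20*√211)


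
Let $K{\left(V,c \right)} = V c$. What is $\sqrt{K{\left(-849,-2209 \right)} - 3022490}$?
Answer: $i \sqrt{1147049} \approx 1071.0 i$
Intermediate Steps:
$\sqrt{K{\left(-849,-2209 \right)} - 3022490} = \sqrt{\left(-849\right) \left(-2209\right) - 3022490} = \sqrt{1875441 - 3022490} = \sqrt{-1147049} = i \sqrt{1147049}$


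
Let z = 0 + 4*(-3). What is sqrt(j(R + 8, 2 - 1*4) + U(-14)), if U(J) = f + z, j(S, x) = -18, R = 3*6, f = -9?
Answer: I*sqrt(39) ≈ 6.245*I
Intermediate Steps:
z = -12 (z = 0 - 12 = -12)
R = 18
U(J) = -21 (U(J) = -9 - 12 = -21)
sqrt(j(R + 8, 2 - 1*4) + U(-14)) = sqrt(-18 - 21) = sqrt(-39) = I*sqrt(39)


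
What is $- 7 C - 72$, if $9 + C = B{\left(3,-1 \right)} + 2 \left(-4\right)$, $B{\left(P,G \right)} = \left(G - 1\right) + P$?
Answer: $40$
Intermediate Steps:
$B{\left(P,G \right)} = -1 + G + P$ ($B{\left(P,G \right)} = \left(-1 + G\right) + P = -1 + G + P$)
$C = -16$ ($C = -9 + \left(\left(-1 - 1 + 3\right) + 2 \left(-4\right)\right) = -9 + \left(1 - 8\right) = -9 - 7 = -16$)
$- 7 C - 72 = \left(-7\right) \left(-16\right) - 72 = 112 - 72 = 40$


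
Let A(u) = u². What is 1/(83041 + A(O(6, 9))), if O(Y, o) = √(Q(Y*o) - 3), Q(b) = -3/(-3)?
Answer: 1/83039 ≈ 1.2043e-5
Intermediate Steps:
Q(b) = 1 (Q(b) = -3*(-⅓) = 1)
O(Y, o) = I*√2 (O(Y, o) = √(1 - 3) = √(-2) = I*√2)
1/(83041 + A(O(6, 9))) = 1/(83041 + (I*√2)²) = 1/(83041 - 2) = 1/83039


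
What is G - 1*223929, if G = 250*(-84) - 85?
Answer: -245014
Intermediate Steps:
G = -21085 (G = -21000 - 85 = -21085)
G - 1*223929 = -21085 - 1*223929 = -21085 - 223929 = -245014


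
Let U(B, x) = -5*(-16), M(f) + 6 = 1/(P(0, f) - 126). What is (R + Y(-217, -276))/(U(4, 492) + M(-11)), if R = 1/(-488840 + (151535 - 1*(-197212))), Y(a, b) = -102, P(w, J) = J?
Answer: -1957659719/1420122741 ≈ -1.3785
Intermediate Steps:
M(f) = -6 + 1/(-126 + f) (M(f) = -6 + 1/(f - 126) = -6 + 1/(-126 + f))
U(B, x) = 80
R = -1/140093 (R = 1/(-488840 + (151535 + 197212)) = 1/(-488840 + 348747) = 1/(-140093) = -1/140093 ≈ -7.1381e-6)
(R + Y(-217, -276))/(U(4, 492) + M(-11)) = (-1/140093 - 102)/(80 + (757 - 6*(-11))/(-126 - 11)) = -14289487/(140093*(80 + (757 + 66)/(-137))) = -14289487/(140093*(80 - 1/137*823)) = -14289487/(140093*(80 - 823/137)) = -14289487/(140093*10137/137) = -14289487/140093*137/10137 = -1957659719/1420122741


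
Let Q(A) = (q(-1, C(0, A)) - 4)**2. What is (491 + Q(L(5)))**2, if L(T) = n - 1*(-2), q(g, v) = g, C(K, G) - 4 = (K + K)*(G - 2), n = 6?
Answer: 266256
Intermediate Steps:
C(K, G) = 4 + 2*K*(-2 + G) (C(K, G) = 4 + (K + K)*(G - 2) = 4 + (2*K)*(-2 + G) = 4 + 2*K*(-2 + G))
L(T) = 8 (L(T) = 6 - 1*(-2) = 6 + 2 = 8)
Q(A) = 25 (Q(A) = (-1 - 4)**2 = (-5)**2 = 25)
(491 + Q(L(5)))**2 = (491 + 25)**2 = 516**2 = 266256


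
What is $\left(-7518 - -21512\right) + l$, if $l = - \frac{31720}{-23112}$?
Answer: $\frac{40432631}{2889} \approx 13995.0$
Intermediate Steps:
$l = \frac{3965}{2889}$ ($l = \left(-31720\right) \left(- \frac{1}{23112}\right) = \frac{3965}{2889} \approx 1.3724$)
$\left(-7518 - -21512\right) + l = \left(-7518 - -21512\right) + \frac{3965}{2889} = \left(-7518 + 21512\right) + \frac{3965}{2889} = 13994 + \frac{3965}{2889} = \frac{40432631}{2889}$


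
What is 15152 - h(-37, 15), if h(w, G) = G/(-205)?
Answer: 621235/41 ≈ 15152.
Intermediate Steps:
h(w, G) = -G/205 (h(w, G) = G*(-1/205) = -G/205)
15152 - h(-37, 15) = 15152 - (-1)*15/205 = 15152 - 1*(-3/41) = 15152 + 3/41 = 621235/41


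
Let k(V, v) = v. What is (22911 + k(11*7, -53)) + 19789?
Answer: 42647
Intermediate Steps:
(22911 + k(11*7, -53)) + 19789 = (22911 - 53) + 19789 = 22858 + 19789 = 42647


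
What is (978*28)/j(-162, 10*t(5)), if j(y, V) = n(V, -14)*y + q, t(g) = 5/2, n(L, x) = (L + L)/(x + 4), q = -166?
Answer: 978/23 ≈ 42.522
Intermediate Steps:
n(L, x) = 2*L/(4 + x) (n(L, x) = (2*L)/(4 + x) = 2*L/(4 + x))
t(g) = 5/2 (t(g) = 5*(½) = 5/2)
j(y, V) = -166 - V*y/5 (j(y, V) = (2*V/(4 - 14))*y - 166 = (2*V/(-10))*y - 166 = (2*V*(-⅒))*y - 166 = (-V/5)*y - 166 = -V*y/5 - 166 = -166 - V*y/5)
(978*28)/j(-162, 10*t(5)) = (978*28)/(-166 - ⅕*10*(5/2)*(-162)) = 27384/(-166 - ⅕*25*(-162)) = 27384/(-166 + 810) = 27384/644 = 27384*(1/644) = 978/23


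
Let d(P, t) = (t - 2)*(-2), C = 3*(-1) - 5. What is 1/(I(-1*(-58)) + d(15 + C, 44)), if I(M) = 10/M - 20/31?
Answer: -899/75941 ≈ -0.011838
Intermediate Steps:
C = -8 (C = -3 - 5 = -8)
d(P, t) = 4 - 2*t (d(P, t) = (-2 + t)*(-2) = 4 - 2*t)
I(M) = -20/31 + 10/M (I(M) = 10/M - 20*1/31 = 10/M - 20/31 = -20/31 + 10/M)
1/(I(-1*(-58)) + d(15 + C, 44)) = 1/((-20/31 + 10/((-1*(-58)))) + (4 - 2*44)) = 1/((-20/31 + 10/58) + (4 - 88)) = 1/((-20/31 + 10*(1/58)) - 84) = 1/((-20/31 + 5/29) - 84) = 1/(-425/899 - 84) = 1/(-75941/899) = -899/75941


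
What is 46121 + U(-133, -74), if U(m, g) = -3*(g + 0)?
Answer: 46343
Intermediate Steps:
U(m, g) = -3*g
46121 + U(-133, -74) = 46121 - 3*(-74) = 46121 + 222 = 46343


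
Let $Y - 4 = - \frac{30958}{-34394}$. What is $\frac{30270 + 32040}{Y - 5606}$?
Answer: $- \frac{6913194}{621433} \approx -11.125$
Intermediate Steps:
$Y = \frac{84267}{17197}$ ($Y = 4 - \frac{30958}{-34394} = 4 - - \frac{15479}{17197} = 4 + \frac{15479}{17197} = \frac{84267}{17197} \approx 4.9001$)
$\frac{30270 + 32040}{Y - 5606} = \frac{30270 + 32040}{\frac{84267}{17197} - 5606} = \frac{62310}{- \frac{96322115}{17197}} = 62310 \left(- \frac{17197}{96322115}\right) = - \frac{6913194}{621433}$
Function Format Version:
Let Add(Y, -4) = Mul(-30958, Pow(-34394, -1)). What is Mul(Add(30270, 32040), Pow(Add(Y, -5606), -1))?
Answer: Rational(-6913194, 621433) ≈ -11.125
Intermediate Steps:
Y = Rational(84267, 17197) (Y = Add(4, Mul(-30958, Pow(-34394, -1))) = Add(4, Mul(-30958, Rational(-1, 34394))) = Add(4, Rational(15479, 17197)) = Rational(84267, 17197) ≈ 4.9001)
Mul(Add(30270, 32040), Pow(Add(Y, -5606), -1)) = Mul(Add(30270, 32040), Pow(Add(Rational(84267, 17197), -5606), -1)) = Mul(62310, Pow(Rational(-96322115, 17197), -1)) = Mul(62310, Rational(-17197, 96322115)) = Rational(-6913194, 621433)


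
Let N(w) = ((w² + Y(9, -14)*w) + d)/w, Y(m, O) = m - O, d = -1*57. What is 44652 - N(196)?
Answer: 8708925/196 ≈ 44433.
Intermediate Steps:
d = -57
N(w) = (-57 + w² + 23*w)/w (N(w) = ((w² + (9 - 1*(-14))*w) - 57)/w = ((w² + (9 + 14)*w) - 57)/w = ((w² + 23*w) - 57)/w = (-57 + w² + 23*w)/w)
44652 - N(196) = 44652 - (23 + 196 - 57/196) = 44652 - 1*42867/196 = 44652 - 42867/196 = 8708925/196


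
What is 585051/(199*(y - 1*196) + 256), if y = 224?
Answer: 585051/5828 ≈ 100.39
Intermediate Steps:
585051/(199*(y - 1*196) + 256) = 585051/(199*(224 - 1*196) + 256) = 585051/(199*(224 - 196) + 256) = 585051/(199*28 + 256) = 585051/(5572 + 256) = 585051/5828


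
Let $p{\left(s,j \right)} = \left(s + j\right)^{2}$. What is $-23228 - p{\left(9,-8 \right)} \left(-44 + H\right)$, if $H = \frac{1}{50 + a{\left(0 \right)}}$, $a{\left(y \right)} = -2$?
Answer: $- \frac{1112833}{48} \approx -23184.0$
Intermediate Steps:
$p{\left(s,j \right)} = \left(j + s\right)^{2}$
$H = \frac{1}{48}$ ($H = \frac{1}{50 - 2} = \frac{1}{48} \approx 0.020833$)
$-23228 - p{\left(9,-8 \right)} \left(-44 + H\right) = -23228 - \left(-8 + 9\right)^{2} \left(-44 + \frac{1}{48}\right) = -23228 - 1^{2} \left(- \frac{2111}{48}\right) = -23228 - 1 \left(- \frac{2111}{48}\right) = -23228 - - \frac{2111}{48} = -23228 + \frac{2111}{48} = - \frac{1112833}{48}$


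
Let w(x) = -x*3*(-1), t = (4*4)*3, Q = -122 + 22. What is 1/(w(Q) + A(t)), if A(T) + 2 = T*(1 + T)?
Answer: 1/2050 ≈ 0.00048780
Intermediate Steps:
Q = -100
t = 48 (t = 16*3 = 48)
A(T) = -2 + T*(1 + T)
w(x) = 3*x (w(x) = -3*x*(-1) = -(-3)*x = 3*x)
1/(w(Q) + A(t)) = 1/(3*(-100) + (-2 + 48 + 48²)) = 1/(-300 + (-2 + 48 + 2304)) = 1/(-300 + 2350) = 1/2050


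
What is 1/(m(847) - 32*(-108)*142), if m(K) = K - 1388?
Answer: 1/490211 ≈ 2.0399e-6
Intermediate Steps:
m(K) = -1388 + K
1/(m(847) - 32*(-108)*142) = 1/((-1388 + 847) - 32*(-108)*142) = 1/(-541 + 3456*142) = 1/(-541 + 490752) = 1/490211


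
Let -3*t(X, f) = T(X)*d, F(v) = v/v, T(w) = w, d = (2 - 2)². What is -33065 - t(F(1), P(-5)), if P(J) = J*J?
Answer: -33065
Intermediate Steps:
d = 0 (d = 0² = 0)
P(J) = J²
F(v) = 1
t(X, f) = 0 (t(X, f) = -X*0/3 = -⅓*0 = 0)
-33065 - t(F(1), P(-5)) = -33065 - 1*0 = -33065 + 0 = -33065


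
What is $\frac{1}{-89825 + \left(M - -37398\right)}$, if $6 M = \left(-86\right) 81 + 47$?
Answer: $- \frac{6}{321481} \approx -1.8664 \cdot 10^{-5}$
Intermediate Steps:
$M = - \frac{6919}{6}$ ($M = \frac{\left(-86\right) 81 + 47}{6} = \frac{-6966 + 47}{6} = \frac{1}{6} \left(-6919\right) = - \frac{6919}{6} \approx -1153.2$)
$\frac{1}{-89825 + \left(M - -37398\right)} = \frac{1}{-89825 - - \frac{217469}{6}} = \frac{1}{-89825 + \left(- \frac{6919}{6} + 37398\right)} = \frac{1}{-89825 + \frac{217469}{6}} = \frac{1}{- \frac{321481}{6}} = - \frac{6}{321481}$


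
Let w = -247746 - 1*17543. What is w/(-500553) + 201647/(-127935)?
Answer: -7443918064/7115360895 ≈ -1.0462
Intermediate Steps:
w = -265289 (w = -247746 - 17543 = -265289)
w/(-500553) + 201647/(-127935) = -265289/(-500553) + 201647/(-127935) = -265289*(-1/500553) + 201647*(-1/127935) = 265289/500553 - 201647/127935 = -7443918064/7115360895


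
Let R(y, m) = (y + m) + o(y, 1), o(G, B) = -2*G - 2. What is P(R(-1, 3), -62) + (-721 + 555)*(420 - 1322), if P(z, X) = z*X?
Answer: 149608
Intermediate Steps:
o(G, B) = -2 - 2*G
R(y, m) = -2 + m - y (R(y, m) = (y + m) + (-2 - 2*y) = (m + y) + (-2 - 2*y) = -2 + m - y)
P(z, X) = X*z
P(R(-1, 3), -62) + (-721 + 555)*(420 - 1322) = -62*(-2 + 3 - 1*(-1)) + (-721 + 555)*(420 - 1322) = -62*(-2 + 3 + 1) - 166*(-902) = -62*2 + 149732 = -124 + 149732 = 149608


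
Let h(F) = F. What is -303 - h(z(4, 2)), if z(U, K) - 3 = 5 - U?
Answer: -307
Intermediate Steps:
z(U, K) = 8 - U (z(U, K) = 3 + (5 - U) = 8 - U)
-303 - h(z(4, 2)) = -303 - (8 - 1*4) = -303 - (8 - 4) = -303 - 1*4 = -303 - 4 = -307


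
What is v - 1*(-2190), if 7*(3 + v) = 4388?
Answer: 19697/7 ≈ 2813.9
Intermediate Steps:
v = 4367/7 (v = -3 + (⅐)*4388 = -3 + 4388/7 = 4367/7 ≈ 623.86)
v - 1*(-2190) = 4367/7 - 1*(-2190) = 4367/7 + 2190 = 19697/7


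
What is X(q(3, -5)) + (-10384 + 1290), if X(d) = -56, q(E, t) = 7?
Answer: -9150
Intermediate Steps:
X(q(3, -5)) + (-10384 + 1290) = -56 + (-10384 + 1290) = -56 - 9094 = -9150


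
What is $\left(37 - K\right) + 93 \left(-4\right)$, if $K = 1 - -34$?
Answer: $-370$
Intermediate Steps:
$K = 35$ ($K = 1 + 34 = 35$)
$\left(37 - K\right) + 93 \left(-4\right) = \left(37 - 35\right) + 93 \left(-4\right) = \left(37 - 35\right) - 372 = 2 - 372 = -370$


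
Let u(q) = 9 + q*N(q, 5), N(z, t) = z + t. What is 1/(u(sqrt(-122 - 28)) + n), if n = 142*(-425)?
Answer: -I/(25*sqrt(6) + 60491*I) ≈ -1.6531e-5 - 1.6735e-8*I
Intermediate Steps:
n = -60350
N(z, t) = t + z
u(q) = 9 + q*(5 + q)
1/(u(sqrt(-122 - 28)) + n) = 1/((9 + sqrt(-122 - 28)*(5 + sqrt(-122 - 28))) - 60350) = 1/((9 + sqrt(-150)*(5 + sqrt(-150))) - 60350) = 1/((9 + (5*I*sqrt(6))*(5 + 5*I*sqrt(6))) - 60350) = 1/((9 + 5*I*sqrt(6)*(5 + 5*I*sqrt(6))) - 60350) = 1/(-60341 + 5*I*sqrt(6)*(5 + 5*I*sqrt(6)))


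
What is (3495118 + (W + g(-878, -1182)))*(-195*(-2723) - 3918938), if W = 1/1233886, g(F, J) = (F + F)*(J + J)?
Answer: -31964201555418814069/1233886 ≈ -2.5905e+13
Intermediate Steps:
g(F, J) = 4*F*J (g(F, J) = (2*F)*(2*J) = 4*F*J)
W = 1/1233886 ≈ 8.1045e-7
(3495118 + (W + g(-878, -1182)))*(-195*(-2723) - 3918938) = (3495118 + (1/1233886 + 4*(-878)*(-1182)))*(-195*(-2723) - 3918938) = (3495118 + (1/1233886 + 4151184))*(530985 - 3918938) = (3495118 + 5122087821025/1233886)*(-3387953) = (9434664989573/1233886)*(-3387953) = -31964201555418814069/1233886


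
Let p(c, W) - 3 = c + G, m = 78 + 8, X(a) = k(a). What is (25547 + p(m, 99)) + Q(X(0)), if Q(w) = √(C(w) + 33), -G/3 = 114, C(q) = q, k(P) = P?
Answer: 25294 + √33 ≈ 25300.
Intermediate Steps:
X(a) = a
m = 86
G = -342 (G = -3*114 = -342)
Q(w) = √(33 + w) (Q(w) = √(w + 33) = √(33 + w))
p(c, W) = -339 + c (p(c, W) = 3 + (c - 342) = 3 + (-342 + c) = -339 + c)
(25547 + p(m, 99)) + Q(X(0)) = (25547 + (-339 + 86)) + √(33 + 0) = (25547 - 253) + √33 = 25294 + √33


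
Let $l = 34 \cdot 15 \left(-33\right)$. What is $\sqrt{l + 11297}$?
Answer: $i \sqrt{5533} \approx 74.384 i$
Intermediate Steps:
$l = -16830$ ($l = 510 \left(-33\right) = -16830$)
$\sqrt{l + 11297} = \sqrt{-16830 + 11297} = \sqrt{-5533} = i \sqrt{5533}$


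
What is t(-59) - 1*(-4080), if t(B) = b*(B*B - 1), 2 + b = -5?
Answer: -20280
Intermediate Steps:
b = -7 (b = -2 - 5 = -7)
t(B) = 7 - 7*B² (t(B) = -7*(B*B - 1) = -7*(B² - 1) = -7*(-1 + B²) = 7 - 7*B²)
t(-59) - 1*(-4080) = (7 - 7*(-59)²) - 1*(-4080) = (7 - 7*3481) + 4080 = (7 - 24367) + 4080 = -24360 + 4080 = -20280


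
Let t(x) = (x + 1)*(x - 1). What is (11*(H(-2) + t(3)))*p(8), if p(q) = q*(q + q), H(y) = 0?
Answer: 11264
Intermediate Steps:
t(x) = (1 + x)*(-1 + x)
p(q) = 2*q² (p(q) = q*(2*q) = 2*q²)
(11*(H(-2) + t(3)))*p(8) = (11*(0 + (-1 + 3²)))*(2*8²) = (11*(0 + (-1 + 9)))*(2*64) = (11*(0 + 8))*128 = (11*8)*128 = 88*128 = 11264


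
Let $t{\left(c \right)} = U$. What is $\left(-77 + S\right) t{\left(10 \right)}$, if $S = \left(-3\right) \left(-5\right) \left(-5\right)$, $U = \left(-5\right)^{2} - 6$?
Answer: $-2888$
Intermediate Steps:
$U = 19$ ($U = 25 - 6 = 19$)
$t{\left(c \right)} = 19$
$S = -75$ ($S = 15 \left(-5\right) = -75$)
$\left(-77 + S\right) t{\left(10 \right)} = \left(-77 - 75\right) 19 = \left(-152\right) 19 = -2888$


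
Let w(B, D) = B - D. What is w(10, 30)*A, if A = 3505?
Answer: -70100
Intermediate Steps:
w(10, 30)*A = (10 - 1*30)*3505 = (10 - 30)*3505 = -20*3505 = -70100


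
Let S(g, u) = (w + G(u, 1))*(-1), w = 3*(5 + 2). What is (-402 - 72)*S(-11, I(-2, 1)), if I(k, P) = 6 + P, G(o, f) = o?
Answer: 13272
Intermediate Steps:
w = 21 (w = 3*7 = 21)
S(g, u) = -21 - u (S(g, u) = (21 + u)*(-1) = -21 - u)
(-402 - 72)*S(-11, I(-2, 1)) = (-402 - 72)*(-21 - (6 + 1)) = -474*(-21 - 1*7) = -474*(-21 - 7) = -474*(-28) = 13272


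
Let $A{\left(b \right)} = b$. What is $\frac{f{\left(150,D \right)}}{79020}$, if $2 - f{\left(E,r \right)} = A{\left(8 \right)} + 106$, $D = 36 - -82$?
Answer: $- \frac{28}{19755} \approx -0.0014174$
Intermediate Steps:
$D = 118$ ($D = 36 + 82 = 118$)
$f{\left(E,r \right)} = -112$ ($f{\left(E,r \right)} = 2 - \left(8 + 106\right) = 2 - 114 = -112$)
$\frac{f{\left(150,D \right)}}{79020} = - \frac{112}{79020} = \left(-112\right) \frac{1}{79020} = - \frac{28}{19755}$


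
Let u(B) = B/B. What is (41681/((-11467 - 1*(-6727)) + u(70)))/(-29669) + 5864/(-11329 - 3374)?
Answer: -823873721081/2067262251873 ≈ -0.39853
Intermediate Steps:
u(B) = 1
(41681/((-11467 - 1*(-6727)) + u(70)))/(-29669) + 5864/(-11329 - 3374) = (41681/((-11467 - 1*(-6727)) + 1))/(-29669) + 5864/(-11329 - 3374) = (41681/((-11467 + 6727) + 1))*(-1/29669) + 5864/(-14703) = (41681/(-4740 + 1))*(-1/29669) + 5864*(-1/14703) = (41681/(-4739))*(-1/29669) - 5864/14703 = (41681*(-1/4739))*(-1/29669) - 5864/14703 = -41681/4739*(-1/29669) - 5864/14703 = 41681/140601391 - 5864/14703 = -823873721081/2067262251873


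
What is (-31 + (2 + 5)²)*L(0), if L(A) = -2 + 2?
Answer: 0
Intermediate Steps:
L(A) = 0
(-31 + (2 + 5)²)*L(0) = (-31 + (2 + 5)²)*0 = (-31 + 7²)*0 = (-31 + 49)*0 = 18*0 = 0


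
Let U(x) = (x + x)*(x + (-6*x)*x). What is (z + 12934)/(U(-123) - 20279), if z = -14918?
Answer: -1984/22340383 ≈ -8.8808e-5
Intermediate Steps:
U(x) = 2*x*(x - 6*x²) (U(x) = (2*x)*(x - 6*x²) = 2*x*(x - 6*x²))
(z + 12934)/(U(-123) - 20279) = (-14918 + 12934)/((-123)²*(2 - 12*(-123)) - 20279) = -1984/(15129*(2 + 1476) - 20279) = -1984/(15129*1478 - 20279) = -1984/(22360662 - 20279) = -1984/22340383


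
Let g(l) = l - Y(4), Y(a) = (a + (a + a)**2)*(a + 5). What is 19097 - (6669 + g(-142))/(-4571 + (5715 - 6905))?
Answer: 15717676/823 ≈ 19098.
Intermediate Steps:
Y(a) = (5 + a)*(a + 4*a**2) (Y(a) = (a + (2*a)**2)*(5 + a) = (a + 4*a**2)*(5 + a) = (5 + a)*(a + 4*a**2))
g(l) = -612 + l (g(l) = l - 4*(5 + 4*4**2 + 21*4) = l - 4*(5 + 4*16 + 84) = l - 4*(5 + 64 + 84) = l - 4*153 = l - 1*612 = l - 612 = -612 + l)
19097 - (6669 + g(-142))/(-4571 + (5715 - 6905)) = 19097 - (6669 + (-612 - 142))/(-4571 + (5715 - 6905)) = 19097 - (6669 - 754)/(-4571 - 1190) = 19097 - 5915/(-5761) = 19097 - 5915*(-1)/5761 = 19097 - 1*(-845/823) = 19097 + 845/823 = 15717676/823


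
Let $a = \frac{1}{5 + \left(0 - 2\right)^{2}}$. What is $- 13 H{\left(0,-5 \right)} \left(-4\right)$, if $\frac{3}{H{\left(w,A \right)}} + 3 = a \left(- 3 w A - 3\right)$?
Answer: $- \frac{234}{5} \approx -46.8$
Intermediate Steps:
$a = \frac{1}{9}$ ($a = \frac{1}{5 + \left(-2\right)^{2}} = \frac{1}{5 + 4} = \frac{1}{9} \approx 0.11111$)
$H{\left(w,A \right)} = \frac{3}{- \frac{10}{3} - \frac{A w}{3}}$ ($H{\left(w,A \right)} = \frac{3}{-3 + \frac{- 3 w A - 3}{9}} = \frac{3}{-3 + \frac{- 3 A w - 3}{9}} = \frac{3}{-3 + \frac{-3 - 3 A w}{9}} = \frac{3}{-3 - \left(\frac{1}{3} + \frac{A w}{3}\right)} = \frac{3}{- \frac{10}{3} - \frac{A w}{3}}$)
$- 13 H{\left(0,-5 \right)} \left(-4\right) = - 13 \left(- \frac{9}{10 - 0}\right) \left(-4\right) = - 13 \left(- \frac{9}{10 + 0}\right) \left(-4\right) = - 13 \left(- \frac{9}{10}\right) \left(-4\right) = - 13 \left(\left(-9\right) \frac{1}{10}\right) \left(-4\right) = \left(-13\right) \left(- \frac{9}{10}\right) \left(-4\right) = \frac{117}{10} \left(-4\right) = - \frac{234}{5}$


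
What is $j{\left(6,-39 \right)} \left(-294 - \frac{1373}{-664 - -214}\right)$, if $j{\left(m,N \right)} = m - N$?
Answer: $- \frac{130927}{10} \approx -13093.0$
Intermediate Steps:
$j{\left(6,-39 \right)} \left(-294 - \frac{1373}{-664 - -214}\right) = \left(6 - -39\right) \left(-294 - \frac{1373}{-664 - -214}\right) = \left(6 + 39\right) \left(-294 - \frac{1373}{-664 + 214}\right) = 45 \left(-294 - \frac{1373}{-450}\right) = 45 \left(-294 - - \frac{1373}{450}\right) = 45 \left(-294 + \frac{1373}{450}\right) = 45 \left(- \frac{130927}{450}\right) = - \frac{130927}{10}$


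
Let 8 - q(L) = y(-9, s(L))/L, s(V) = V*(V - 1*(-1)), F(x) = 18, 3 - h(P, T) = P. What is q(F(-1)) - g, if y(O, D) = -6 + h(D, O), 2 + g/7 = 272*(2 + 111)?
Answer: -1290665/6 ≈ -2.1511e+5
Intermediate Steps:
h(P, T) = 3 - P
s(V) = V*(1 + V) (s(V) = V*(V + 1) = V*(1 + V))
g = 215138 (g = -14 + 7*(272*(2 + 111)) = -14 + 7*(272*113) = -14 + 7*30736 = -14 + 215152 = 215138)
y(O, D) = -3 - D (y(O, D) = -6 + (3 - D) = -3 - D)
q(L) = 8 - (-3 - L*(1 + L))/L
q(F(-1)) - g = (9 + 18 + 3/18) - 1*215138 = (9 + 18 + 3*(1/18)) - 215138 = (9 + 18 + ⅙) - 215138 = 163/6 - 215138 = -1290665/6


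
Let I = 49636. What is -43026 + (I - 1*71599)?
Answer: -64989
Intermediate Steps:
-43026 + (I - 1*71599) = -43026 + (49636 - 1*71599) = -43026 + (49636 - 71599) = -43026 - 21963 = -64989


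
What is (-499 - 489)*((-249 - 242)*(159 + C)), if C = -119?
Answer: 19404320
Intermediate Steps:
(-499 - 489)*((-249 - 242)*(159 + C)) = (-499 - 489)*((-249 - 242)*(159 - 119)) = -(-485108)*40 = -988*(-19640) = 19404320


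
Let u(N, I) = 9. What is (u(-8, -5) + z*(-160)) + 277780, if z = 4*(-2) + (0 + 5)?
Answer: 278269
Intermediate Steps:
z = -3 (z = -8 + 5 = -3)
(u(-8, -5) + z*(-160)) + 277780 = (9 - 3*(-160)) + 277780 = (9 + 480) + 277780 = 489 + 277780 = 278269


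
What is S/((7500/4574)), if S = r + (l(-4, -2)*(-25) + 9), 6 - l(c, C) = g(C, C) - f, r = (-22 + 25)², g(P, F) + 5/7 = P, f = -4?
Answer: -532871/8750 ≈ -60.900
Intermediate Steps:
g(P, F) = -5/7 + P
r = 9 (r = 3² = 9)
l(c, C) = 19/7 - C (l(c, C) = 6 - ((-5/7 + C) - 1*(-4)) = 6 - ((-5/7 + C) + 4) = 6 - (23/7 + C) = 6 + (-23/7 - C) = 19/7 - C)
S = -699/7 (S = 9 + ((19/7 - 1*(-2))*(-25) + 9) = 9 + ((19/7 + 2)*(-25) + 9) = 9 + ((33/7)*(-25) + 9) = 9 + (-825/7 + 9) = 9 - 762/7 = -699/7 ≈ -99.857)
S/((7500/4574)) = -699/(7*(7500/4574)) = -699/(7*(7500*(1/4574))) = -699/(7*3750/2287) = -699/7*2287/3750 = -532871/8750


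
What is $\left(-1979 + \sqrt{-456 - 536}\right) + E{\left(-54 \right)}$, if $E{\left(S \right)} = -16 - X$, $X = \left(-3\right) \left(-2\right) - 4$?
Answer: $-1997 + 4 i \sqrt{62} \approx -1997.0 + 31.496 i$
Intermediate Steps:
$X = 2$ ($X = 6 - 4 = 2$)
$E{\left(S \right)} = -18$ ($E{\left(S \right)} = -16 - 2 = -18$)
$\left(-1979 + \sqrt{-456 - 536}\right) + E{\left(-54 \right)} = \left(-1979 + \sqrt{-456 - 536}\right) - 18 = \left(-1979 + \sqrt{-992}\right) - 18 = \left(-1979 + 4 i \sqrt{62}\right) - 18 = -1997 + 4 i \sqrt{62}$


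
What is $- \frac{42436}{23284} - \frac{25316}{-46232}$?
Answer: $- \frac{85777713}{67279118} \approx -1.275$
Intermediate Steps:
$- \frac{42436}{23284} - \frac{25316}{-46232} = \left(-42436\right) \frac{1}{23284} - - \frac{6329}{11558} = - \frac{10609}{5821} + \frac{6329}{11558} = - \frac{85777713}{67279118}$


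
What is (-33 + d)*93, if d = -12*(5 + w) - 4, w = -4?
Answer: -4557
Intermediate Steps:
d = -16 (d = -12*(5 - 4) - 4 = -12 - 4 = -16)
(-33 + d)*93 = (-33 - 16)*93 = -49*93 = -4557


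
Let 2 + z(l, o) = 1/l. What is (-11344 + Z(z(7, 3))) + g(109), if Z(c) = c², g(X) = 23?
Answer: -554560/49 ≈ -11318.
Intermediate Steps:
z(l, o) = -2 + 1/l
(-11344 + Z(z(7, 3))) + g(109) = (-11344 + (-2 + 1/7)²) + 23 = (-11344 + (-2 + ⅐)²) + 23 = (-11344 + (-13/7)²) + 23 = (-11344 + 169/49) + 23 = -555687/49 + 23 = -554560/49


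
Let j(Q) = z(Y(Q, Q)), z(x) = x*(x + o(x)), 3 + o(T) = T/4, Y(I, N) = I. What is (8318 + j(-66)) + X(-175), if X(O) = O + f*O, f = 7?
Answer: 12561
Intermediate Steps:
o(T) = -3 + T/4
X(O) = 8*O (X(O) = O + 7*O = 8*O)
z(x) = x*(-3 + 5*x/4) (z(x) = x*(x + (-3 + x/4)) = x*(-3 + 5*x/4))
j(Q) = Q*(-12 + 5*Q)/4
(8318 + j(-66)) + X(-175) = (8318 + (¼)*(-66)*(-12 + 5*(-66))) + 8*(-175) = (8318 + (¼)*(-66)*(-12 - 330)) - 1400 = (8318 + (¼)*(-66)*(-342)) - 1400 = (8318 + 5643) - 1400 = 13961 - 1400 = 12561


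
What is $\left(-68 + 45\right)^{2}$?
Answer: $529$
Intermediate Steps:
$\left(-68 + 45\right)^{2} = \left(-23\right)^{2} = 529$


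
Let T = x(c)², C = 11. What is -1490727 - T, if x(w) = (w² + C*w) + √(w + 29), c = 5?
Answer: -1497161 - 160*√34 ≈ -1.4981e+6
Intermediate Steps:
x(w) = w² + √(29 + w) + 11*w (x(w) = (w² + 11*w) + √(w + 29) = (w² + 11*w) + √(29 + w) = w² + √(29 + w) + 11*w)
T = (80 + √34)² (T = (5² + √(29 + 5) + 11*5)² = (25 + √34 + 55)² = (80 + √34)² ≈ 7367.0)
-1490727 - T = -1490727 - (80 + √34)²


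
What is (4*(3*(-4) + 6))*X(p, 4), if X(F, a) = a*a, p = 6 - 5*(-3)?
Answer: -384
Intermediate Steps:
p = 21 (p = 6 + 15 = 21)
X(F, a) = a**2
(4*(3*(-4) + 6))*X(p, 4) = (4*(3*(-4) + 6))*4**2 = (4*(-12 + 6))*16 = (4*(-6))*16 = -24*16 = -384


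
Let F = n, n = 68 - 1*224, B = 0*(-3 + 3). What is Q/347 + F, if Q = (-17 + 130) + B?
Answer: -54019/347 ≈ -155.67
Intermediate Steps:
B = 0 (B = 0*0 = 0)
Q = 113 (Q = (-17 + 130) + 0 = 113 + 0 = 113)
n = -156 (n = 68 - 224 = -156)
F = -156
Q/347 + F = 113/347 - 156 = -54019/347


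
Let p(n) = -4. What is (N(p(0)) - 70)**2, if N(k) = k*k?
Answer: 2916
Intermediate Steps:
N(k) = k**2
(N(p(0)) - 70)**2 = ((-4)**2 - 70)**2 = (16 - 70)**2 = (-54)**2 = 2916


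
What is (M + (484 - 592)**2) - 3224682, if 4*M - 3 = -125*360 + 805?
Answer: -3224066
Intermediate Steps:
M = -11048 (M = 3/4 + (-125*360 + 805)/4 = 3/4 + (-45000 + 805)/4 = 3/4 + (1/4)*(-44195) = 3/4 - 44195/4 = -11048)
(M + (484 - 592)**2) - 3224682 = (-11048 + (484 - 592)**2) - 3224682 = (-11048 + (-108)**2) - 3224682 = (-11048 + 11664) - 3224682 = 616 - 3224682 = -3224066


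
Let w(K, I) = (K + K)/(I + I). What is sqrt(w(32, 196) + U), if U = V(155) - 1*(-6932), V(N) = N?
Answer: sqrt(347271)/7 ≈ 84.185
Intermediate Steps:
w(K, I) = K/I (w(K, I) = (2*K)/((2*I)) = (2*K)*(1/(2*I)) = K/I)
U = 7087 (U = 155 - 1*(-6932) = 155 + 6932 = 7087)
sqrt(w(32, 196) + U) = sqrt(32/196 + 7087) = sqrt(32*(1/196) + 7087) = sqrt(8/49 + 7087) = sqrt(347271/49) = sqrt(347271)/7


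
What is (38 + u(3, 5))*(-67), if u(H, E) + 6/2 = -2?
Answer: -2211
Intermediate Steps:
u(H, E) = -5 (u(H, E) = -3 - 2 = -5)
(38 + u(3, 5))*(-67) = (38 - 5)*(-67) = 33*(-67) = -2211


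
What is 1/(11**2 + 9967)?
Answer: 1/10088 ≈ 9.9128e-5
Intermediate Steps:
1/(11**2 + 9967) = 1/(121 + 9967) = 1/10088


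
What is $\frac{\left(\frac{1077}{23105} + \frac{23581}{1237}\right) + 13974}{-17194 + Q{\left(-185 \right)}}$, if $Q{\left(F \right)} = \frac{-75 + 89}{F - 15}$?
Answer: $- \frac{7998709164880}{9828434747039} \approx -0.81383$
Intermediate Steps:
$Q{\left(F \right)} = \frac{14}{-15 + F}$
$\frac{\left(\frac{1077}{23105} + \frac{23581}{1237}\right) + 13974}{-17194 + Q{\left(-185 \right)}} = \frac{\left(\frac{1077}{23105} + \frac{23581}{1237}\right) + 13974}{-17194 + \frac{14}{-15 - 185}} = \frac{\left(1077 \cdot \frac{1}{23105} + 23581 \cdot \frac{1}{1237}\right) + 13974}{-17194 + \frac{14}{-200}} = \frac{\left(\frac{1077}{23105} + \frac{23581}{1237}\right) + 13974}{-17194 + 14 \left(- \frac{1}{200}\right)} = \frac{\frac{546171254}{28580885} + 13974}{-17194 - \frac{7}{100}} = \frac{399935458244}{28580885 \left(- \frac{1719407}{100}\right)} = \frac{399935458244}{28580885} \left(- \frac{100}{1719407}\right) = - \frac{7998709164880}{9828434747039}$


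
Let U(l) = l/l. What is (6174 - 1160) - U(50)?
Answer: 5013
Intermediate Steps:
U(l) = 1
(6174 - 1160) - U(50) = (6174 - 1160) - 1*1 = 5014 - 1 = 5013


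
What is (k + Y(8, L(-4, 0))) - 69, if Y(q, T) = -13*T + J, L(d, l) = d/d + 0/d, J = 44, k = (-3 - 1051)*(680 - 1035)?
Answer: 374132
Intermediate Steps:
k = 374170 (k = -1054*(-355) = 374170)
L(d, l) = 1 (L(d, l) = 1 + 0 = 1)
Y(q, T) = 44 - 13*T (Y(q, T) = -13*T + 44 = 44 - 13*T)
(k + Y(8, L(-4, 0))) - 69 = (374170 + (44 - 13*1)) - 69 = (374170 + (44 - 13)) - 69 = (374170 + 31) - 69 = 374201 - 69 = 374132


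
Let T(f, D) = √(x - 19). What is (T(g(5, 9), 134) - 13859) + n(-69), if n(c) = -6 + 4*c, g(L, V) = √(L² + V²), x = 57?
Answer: -14141 + √38 ≈ -14135.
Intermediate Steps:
T(f, D) = √38 (T(f, D) = √(57 - 19) = √38)
(T(g(5, 9), 134) - 13859) + n(-69) = (√38 - 13859) + (-6 + 4*(-69)) = (-13859 + √38) + (-6 - 276) = (-13859 + √38) - 282 = -14141 + √38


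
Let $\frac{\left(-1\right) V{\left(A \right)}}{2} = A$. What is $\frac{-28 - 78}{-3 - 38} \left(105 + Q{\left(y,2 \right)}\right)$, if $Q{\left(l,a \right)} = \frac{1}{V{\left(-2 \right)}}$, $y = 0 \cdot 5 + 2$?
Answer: $\frac{22313}{82} \approx 272.11$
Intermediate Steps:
$V{\left(A \right)} = - 2 A$
$y = 2$ ($y = 0 + 2 = 2$)
$Q{\left(l,a \right)} = \frac{1}{4}$ ($Q{\left(l,a \right)} = \frac{1}{\left(-2\right) \left(-2\right)} = \frac{1}{4}$)
$\frac{-28 - 78}{-3 - 38} \left(105 + Q{\left(y,2 \right)}\right) = \frac{-28 - 78}{-3 - 38} \left(105 + \frac{1}{4}\right) = - \frac{106}{-41} \cdot \frac{421}{4} = \left(-106\right) \left(- \frac{1}{41}\right) \frac{421}{4} = \frac{106}{41} \cdot \frac{421}{4} = \frac{22313}{82}$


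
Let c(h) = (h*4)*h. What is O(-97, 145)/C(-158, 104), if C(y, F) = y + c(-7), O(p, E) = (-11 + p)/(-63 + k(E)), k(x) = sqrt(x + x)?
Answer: 3402/69901 + 54*sqrt(290)/69901 ≈ 0.061824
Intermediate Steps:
k(x) = sqrt(2)*sqrt(x) (k(x) = sqrt(2*x) = sqrt(2)*sqrt(x))
O(p, E) = (-11 + p)/(-63 + sqrt(2)*sqrt(E))
c(h) = 4*h**2 (c(h) = (4*h)*h = 4*h**2)
C(y, F) = 196 + y (C(y, F) = y + 4*(-7)**2 = y + 4*49 = y + 196 = 196 + y)
O(-97, 145)/C(-158, 104) = ((-11 - 97)/(-63 + sqrt(2)*sqrt(145)))/(196 - 158) = (-108/(-63 + sqrt(290)))/38 = -108/(-63 + sqrt(290))*(1/38) = -54/(19*(-63 + sqrt(290)))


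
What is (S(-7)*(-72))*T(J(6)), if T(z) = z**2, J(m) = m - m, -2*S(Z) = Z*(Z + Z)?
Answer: 0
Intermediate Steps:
S(Z) = -Z**2 (S(Z) = -Z*(Z + Z)/2 = -Z*2*Z/2 = -Z**2)
J(m) = 0
(S(-7)*(-72))*T(J(6)) = (-1*(-7)**2*(-72))*0**2 = (-1*49*(-72))*0 = -49*(-72)*0 = 3528*0 = 0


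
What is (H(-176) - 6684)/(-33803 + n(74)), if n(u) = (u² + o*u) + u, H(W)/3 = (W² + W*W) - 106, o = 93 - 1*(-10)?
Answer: -4586/529 ≈ -8.6692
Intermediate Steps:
o = 103 (o = 93 + 10 = 103)
H(W) = -318 + 6*W² (H(W) = 3*((W² + W*W) - 106) = 3*((W² + W²) - 106) = 3*(2*W² - 106) = 3*(-106 + 2*W²) = -318 + 6*W²)
n(u) = u² + 104*u (n(u) = (u² + 103*u) + u = u² + 104*u)
(H(-176) - 6684)/(-33803 + n(74)) = ((-318 + 6*(-176)²) - 6684)/(-33803 + 74*(104 + 74)) = ((-318 + 6*30976) - 6684)/(-33803 + 74*178) = ((-318 + 185856) - 6684)/(-33803 + 13172) = (185538 - 6684)/(-20631) = 178854*(-1/20631) = -4586/529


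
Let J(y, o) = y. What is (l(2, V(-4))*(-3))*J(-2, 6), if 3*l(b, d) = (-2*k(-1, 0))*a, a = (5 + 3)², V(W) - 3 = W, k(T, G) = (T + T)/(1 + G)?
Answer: 512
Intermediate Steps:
k(T, G) = 2*T/(1 + G) (k(T, G) = (2*T)/(1 + G) = 2*T/(1 + G))
V(W) = 3 + W
a = 64 (a = 8² = 64)
l(b, d) = 256/3 (l(b, d) = (-4*(-1)/(1 + 0)*64)/3 = (-4*(-1)/1*64)/3 = (-4*(-1)*64)/3 = (-2*(-2)*64)/3 = (4*64)/3 = (⅓)*256 = 256/3)
(l(2, V(-4))*(-3))*J(-2, 6) = ((256/3)*(-3))*(-2) = -256*(-2) = 512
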